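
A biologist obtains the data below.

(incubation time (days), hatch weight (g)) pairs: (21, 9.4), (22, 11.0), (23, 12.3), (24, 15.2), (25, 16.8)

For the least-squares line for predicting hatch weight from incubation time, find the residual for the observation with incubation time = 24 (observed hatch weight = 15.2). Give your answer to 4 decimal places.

n = 5, Σx = 115, Σy = 64.7, Σxy = 1507.1, Σx² = 2655
Sxx = Σx² − (Σx)²/n = 2655 − 2645 = 10
Sxy = Σxy − (Σx)(Σy)/n = 1507.1 − 1488.1 = 19
b = Sxy/Sxx = 19/10 = 1.9
a = ȳ − b·x̄ = 12.94 − 1.9·23 = -30.76
ŷ(24) = -30.76 + 1.9·24 = 14.84
residual = y − ŷ = 15.2 − 14.84 = 0.36

0.3600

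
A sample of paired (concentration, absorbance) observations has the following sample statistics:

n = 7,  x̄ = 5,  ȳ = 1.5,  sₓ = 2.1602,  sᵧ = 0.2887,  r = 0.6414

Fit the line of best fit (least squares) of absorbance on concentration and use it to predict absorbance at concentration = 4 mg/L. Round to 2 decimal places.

1.41

b = r · sᵧ/sₓ = 0.6414 · 0.2887/2.1602 = 0.085720
a = ȳ − b·x̄ = 1.5 − 0.085720·5 = 1.071400
ŷ(4) = a + b·4 = 1.071400 + 0.085720·4 = 1.414280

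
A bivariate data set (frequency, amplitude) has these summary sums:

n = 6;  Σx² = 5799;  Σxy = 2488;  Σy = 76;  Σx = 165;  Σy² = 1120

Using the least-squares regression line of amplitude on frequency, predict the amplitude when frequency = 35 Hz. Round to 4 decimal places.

Sxx = Σx² − (Σx)²/n = 5799 − 4537.5 = 1261.5
Sxy = Σxy − (Σx)(Σy)/n = 2488 − 2090 = 398
b = Sxy/Sxx = 398/1261.5 = 0.315497
a = ȳ − b·x̄ = 12.666667 − 0.315497·27.5 = 3.990488
ŷ(35) = a + b·35 = 3.990488 + 0.315497·35 = 15.032897

15.0329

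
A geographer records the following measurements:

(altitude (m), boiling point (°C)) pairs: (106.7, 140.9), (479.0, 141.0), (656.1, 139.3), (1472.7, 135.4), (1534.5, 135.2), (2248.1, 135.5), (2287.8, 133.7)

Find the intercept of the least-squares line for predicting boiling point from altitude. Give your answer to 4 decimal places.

141.4266

n = 7, Σx = 8784.9, Σy = 961, Σxy = 1191332.15, Σx² = 15482811.09
Sxx = Σx² − (Σx)²/n = 15482811.09 − 11024924.001429 = 4457887.088571
Sxy = Σxy − (Σx)(Σy)/n = 1191332.15 − 1206041.271429 = -14709.121429
b = Sxy/Sxx = -14709.121429/4457887.088571 = -0.003300
a = ȳ − b·x̄ = 137.285714 − (-0.003300)·1254.985714 = 141.426631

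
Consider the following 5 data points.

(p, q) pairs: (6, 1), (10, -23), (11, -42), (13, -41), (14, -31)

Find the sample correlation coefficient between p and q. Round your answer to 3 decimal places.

n = 5, Σx = 54, Σy = -136, Σxy = -1653, Σx² = 622, Σy² = 4936
Sxx = Σx² − (Σx)²/n = 622 − 583.2 = 38.8
Sxy = Σxy − (Σx)(Σy)/n = -1653 − (-1468.8) = -184.2
Syy = Σy² − (Σy)²/n = 4936 − 3699.2 = 1236.8
r = Sxy/√(Sxx·Syy) = -184.2/√(47987.84) = -184.2/219.061270 = -0.840861

-0.841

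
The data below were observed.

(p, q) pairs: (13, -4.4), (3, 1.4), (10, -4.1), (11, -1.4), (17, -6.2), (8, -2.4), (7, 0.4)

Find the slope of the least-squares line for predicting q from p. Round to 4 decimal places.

n = 7, Σx = 69, Σy = -16.7, Σxy = -231.2, Σx² = 801
Sxx = Σx² − (Σx)²/n = 801 − 680.142857 = 120.857143
Sxy = Σxy − (Σx)(Σy)/n = -231.2 − (-164.614286) = -66.585714
b = Sxy/Sxx = -66.585714/120.857143 = -0.550946

-0.5509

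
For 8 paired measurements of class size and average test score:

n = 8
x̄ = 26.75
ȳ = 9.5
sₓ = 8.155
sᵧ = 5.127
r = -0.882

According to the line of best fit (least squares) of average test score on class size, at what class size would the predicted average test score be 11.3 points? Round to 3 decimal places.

b = r · sᵧ/sₓ = -0.882 · 5.127/8.155 = -0.554508
a = ȳ − b·x̄ = 9.5 − (-0.554508)·26.75 = 24.333093
Set a + b·x = 11.3: x = (11.3 − 24.333093) / (-0.554508) = 23.503880

23.504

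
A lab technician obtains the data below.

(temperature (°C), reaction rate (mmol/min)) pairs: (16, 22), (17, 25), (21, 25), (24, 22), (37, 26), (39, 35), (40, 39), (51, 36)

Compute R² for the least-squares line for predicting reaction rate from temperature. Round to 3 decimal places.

n = 8, Σx = 245, Σy = 230, Σxy = 7553, Σx² = 8653, Σy² = 6936
Sxx = Σx² − (Σx)²/n = 8653 − 7503.125 = 1149.875
Sxy = Σxy − (Σx)(Σy)/n = 7553 − 7043.75 = 509.25
Syy = Σy² − (Σy)²/n = 6936 − 6612.5 = 323.5
R² = Sxy²/(Sxx·Syy) = (509.25)²/(1149.875·323.5) = 0.697168

0.697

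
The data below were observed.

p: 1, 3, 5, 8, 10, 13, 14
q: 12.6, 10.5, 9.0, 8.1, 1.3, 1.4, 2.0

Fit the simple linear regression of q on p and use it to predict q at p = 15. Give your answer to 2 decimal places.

n = 7, Σx = 54, Σy = 44.9, Σxy = 213.1, Σx² = 564
Sxx = Σx² − (Σx)²/n = 564 − 416.571429 = 147.428571
Sxy = Σxy − (Σx)(Σy)/n = 213.1 − 346.371429 = -133.271429
b = Sxy/Sxx = -133.271429/147.428571 = -0.903973
a = ȳ − b·x̄ = 6.414286 − (-0.903973)·7.714286 = 13.387791
ŷ(15) = a + b·15 = 13.387791 + (-0.903973)·15 = -0.171802

-0.17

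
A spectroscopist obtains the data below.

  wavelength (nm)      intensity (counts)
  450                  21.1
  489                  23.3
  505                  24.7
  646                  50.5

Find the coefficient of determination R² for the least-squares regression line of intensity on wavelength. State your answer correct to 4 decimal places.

0.9723

n = 4, Σx = 2090, Σy = 119.6, Σxy = 65985.2, Σx² = 1113962, Σy² = 4148.44
Sxx = Σx² − (Σx)²/n = 1113962 − 1092025 = 21937
Sxy = Σxy − (Σx)(Σy)/n = 65985.2 − 62491 = 3494.2
Syy = Σy² − (Σy)²/n = 4148.44 − 3576.04 = 572.4
R² = Sxy²/(Sxx·Syy) = (3494.2)²/(21937·572.4) = 0.972341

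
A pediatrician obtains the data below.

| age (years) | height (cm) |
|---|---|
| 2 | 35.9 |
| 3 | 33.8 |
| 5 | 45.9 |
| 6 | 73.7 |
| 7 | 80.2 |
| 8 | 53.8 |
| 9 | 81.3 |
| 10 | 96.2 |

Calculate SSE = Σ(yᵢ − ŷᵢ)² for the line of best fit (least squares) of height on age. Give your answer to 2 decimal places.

n = 8, Σx = 50, Σy = 500.8, Σxy = 3530.4, Σx² = 368, Σy² = 35160.36
Sxx = Σx² − (Σx)²/n = 368 − 312.5 = 55.5
Sxy = Σxy − (Σx)(Σy)/n = 3530.4 − 3130 = 400.4
Syy = Σy² − (Σy)²/n = 35160.36 − 31350.08 = 3810.28
b = Sxy/Sxx = 400.4/55.5 = 7.214414
SSE = Syy − b·Sxy = 3810.28 − 7.214414·400.4 = 921.628468

921.63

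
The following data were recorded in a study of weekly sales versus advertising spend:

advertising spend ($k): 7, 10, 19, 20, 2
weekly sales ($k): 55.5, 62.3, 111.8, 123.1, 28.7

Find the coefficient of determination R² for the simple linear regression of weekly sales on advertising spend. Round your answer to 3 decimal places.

0.990

n = 5, Σx = 58, Σy = 381.4, Σxy = 5655.1, Σx² = 914, Σy² = 35438.08
Sxx = Σx² − (Σx)²/n = 914 − 672.8 = 241.2
Sxy = Σxy − (Σx)(Σy)/n = 5655.1 − 4424.24 = 1230.86
Syy = Σy² − (Σy)²/n = 35438.08 − 29093.192 = 6344.888
R² = Sxy²/(Sxx·Syy) = (1230.86)²/(241.2·6344.888) = 0.989956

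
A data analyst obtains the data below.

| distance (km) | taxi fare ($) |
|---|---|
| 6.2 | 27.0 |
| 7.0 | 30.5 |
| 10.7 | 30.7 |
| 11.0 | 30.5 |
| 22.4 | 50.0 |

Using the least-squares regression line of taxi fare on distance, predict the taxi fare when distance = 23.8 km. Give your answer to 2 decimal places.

n = 5, Σx = 57.3, Σy = 168.7, Σxy = 2164.89, Σx² = 824.69
Sxx = Σx² − (Σx)²/n = 824.69 − 656.658 = 168.032
Sxy = Σxy − (Σx)(Σy)/n = 2164.89 − 1933.302 = 231.588
b = Sxy/Sxx = 231.588/168.032 = 1.378237
a = ȳ − b·x̄ = 33.74 − 1.378237·11.46 = 17.945398
ŷ(23.8) = a + b·23.8 = 17.945398 + 1.378237·23.8 = 50.747450

50.75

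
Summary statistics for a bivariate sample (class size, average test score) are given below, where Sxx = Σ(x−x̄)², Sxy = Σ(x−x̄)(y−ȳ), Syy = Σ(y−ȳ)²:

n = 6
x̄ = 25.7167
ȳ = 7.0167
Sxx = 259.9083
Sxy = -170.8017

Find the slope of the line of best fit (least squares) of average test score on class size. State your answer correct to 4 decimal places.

-0.6572

b = Sxy/Sxx = -170.8017/259.9083 = -0.657161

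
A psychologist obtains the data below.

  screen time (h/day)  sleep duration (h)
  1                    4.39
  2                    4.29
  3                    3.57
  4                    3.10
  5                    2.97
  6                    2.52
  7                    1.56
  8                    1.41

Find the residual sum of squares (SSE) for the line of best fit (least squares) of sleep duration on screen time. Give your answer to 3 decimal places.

n = 8, Σx = 36, Σy = 23.81, Σxy = 88.25, Σx² = 204, Σy² = 79.6241
Sxx = Σx² − (Σx)²/n = 204 − 162 = 42
Sxy = Σxy − (Σx)(Σy)/n = 88.25 − 107.145 = -18.895
Syy = Σy² − (Σy)²/n = 79.6241 − 70.864513 = 8.759588
b = Sxy/Sxx = -18.895/42 = -0.449881
SSE = Syy − b·Sxy = 8.759588 − (-0.449881)·(-18.895) = 0.259087

0.259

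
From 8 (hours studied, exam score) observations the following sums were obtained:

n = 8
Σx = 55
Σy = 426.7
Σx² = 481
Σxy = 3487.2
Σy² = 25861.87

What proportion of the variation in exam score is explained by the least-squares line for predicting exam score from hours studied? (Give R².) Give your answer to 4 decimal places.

0.9603

Sxx = Σx² − (Σx)²/n = 481 − 378.125 = 102.875
Sxy = Σxy − (Σx)(Σy)/n = 3487.2 − 2933.5625 = 553.6375
Syy = Σy² − (Σy)²/n = 25861.87 − 22759.11125 = 3102.75875
R² = Sxy²/(Sxx·Syy) = (553.6375)²/(102.875·3102.75875) = 0.960270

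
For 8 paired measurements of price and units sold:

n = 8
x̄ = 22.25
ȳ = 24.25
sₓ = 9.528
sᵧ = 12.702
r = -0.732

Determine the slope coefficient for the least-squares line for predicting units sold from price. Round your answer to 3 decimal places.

b = r · sᵧ/sₓ = -0.732 · 12.702/9.528 = -0.975846

-0.976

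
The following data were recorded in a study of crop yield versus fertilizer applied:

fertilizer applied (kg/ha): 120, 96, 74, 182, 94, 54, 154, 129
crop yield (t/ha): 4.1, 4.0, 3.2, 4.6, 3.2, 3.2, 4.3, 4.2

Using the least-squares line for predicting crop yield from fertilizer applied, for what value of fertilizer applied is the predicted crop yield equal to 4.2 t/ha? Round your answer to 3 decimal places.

141.605

n = 8, Σx = 903, Σy = 30.8, Σxy = 3627.6, Σx² = 114325
Sxx = Σx² − (Σx)²/n = 114325 − 101926.125 = 12398.875
Sxy = Σxy − (Σx)(Σy)/n = 3627.6 − 3476.55 = 151.05
b = Sxy/Sxx = 151.05/12398.875 = 0.012183
a = ȳ − b·x̄ = 3.85 − 0.012183·112.875 = 2.474894
Set a + b·x = 4.2: x = (4.2 − 2.474894) / 0.012183 = 141.604601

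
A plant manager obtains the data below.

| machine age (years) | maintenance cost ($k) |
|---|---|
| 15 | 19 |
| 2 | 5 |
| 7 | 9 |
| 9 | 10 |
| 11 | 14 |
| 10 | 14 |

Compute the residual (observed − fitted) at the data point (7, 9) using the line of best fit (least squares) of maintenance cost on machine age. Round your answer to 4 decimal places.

-0.6418

n = 6, Σx = 54, Σy = 71, Σxy = 742, Σx² = 580
Sxx = Σx² − (Σx)²/n = 580 − 486 = 94
Sxy = Σxy − (Σx)(Σy)/n = 742 − 639 = 103
b = Sxy/Sxx = 103/94 = 1.095745
a = ȳ − b·x̄ = 11.833333 − 1.095745·9 = 1.971631
ŷ(7) = 1.971631 + 1.095745·7 = 9.641844
residual = y − ŷ = 9 − 9.641844 = -0.641844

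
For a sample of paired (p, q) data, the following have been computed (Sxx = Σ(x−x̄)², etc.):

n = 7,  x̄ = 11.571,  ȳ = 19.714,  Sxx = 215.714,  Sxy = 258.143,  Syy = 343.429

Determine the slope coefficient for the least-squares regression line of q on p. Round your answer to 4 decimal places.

1.1967

b = Sxy/Sxx = 258.143/215.714 = 1.196691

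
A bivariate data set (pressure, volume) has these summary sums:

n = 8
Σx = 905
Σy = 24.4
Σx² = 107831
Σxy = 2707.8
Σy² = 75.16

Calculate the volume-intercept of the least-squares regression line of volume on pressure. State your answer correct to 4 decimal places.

Sxx = Σx² − (Σx)²/n = 107831 − 102378.125 = 5452.875
Sxy = Σxy − (Σx)(Σy)/n = 2707.8 − 2760.25 = -52.45
b = Sxy/Sxx = -52.45/5452.875 = -0.009619
a = ȳ − b·x̄ = 3.05 − (-0.009619)·113.125 = 4.138124

4.1381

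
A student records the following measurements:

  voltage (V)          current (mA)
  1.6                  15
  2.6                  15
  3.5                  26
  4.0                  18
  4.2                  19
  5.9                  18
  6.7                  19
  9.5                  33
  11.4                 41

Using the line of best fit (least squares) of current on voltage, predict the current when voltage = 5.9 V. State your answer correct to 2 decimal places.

23.65

n = 9, Σx = 49.4, Σy = 204, Σxy = 1320.2, Σx² = 355.12
Sxx = Σx² − (Σx)²/n = 355.12 − 271.151111 = 83.968889
Sxy = Σxy − (Σx)(Σy)/n = 1320.2 − 1119.733333 = 200.466667
b = Sxy/Sxx = 200.466667/83.968889 = 2.387392
a = ȳ − b·x̄ = 22.666667 − 2.387392·5.488889 = 9.562536
ŷ(5.9) = a + b·5.9 = 9.562536 + 2.387392·5.9 = 23.648150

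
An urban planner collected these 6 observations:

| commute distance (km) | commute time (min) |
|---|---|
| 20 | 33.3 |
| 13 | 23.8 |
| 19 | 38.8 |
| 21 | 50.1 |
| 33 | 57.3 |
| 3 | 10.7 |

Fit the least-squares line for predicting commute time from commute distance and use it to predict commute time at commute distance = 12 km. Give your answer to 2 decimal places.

25.57

n = 6, Σx = 109, Σy = 214, Σxy = 4687.7, Σx² = 2469
Sxx = Σx² − (Σx)²/n = 2469 − 1980.166667 = 488.833333
Sxy = Σxy − (Σx)(Σy)/n = 4687.7 − 3887.666667 = 800.033333
b = Sxy/Sxx = 800.033333/488.833333 = 1.636618
a = ȳ − b·x̄ = 35.666667 − 1.636618·18.166667 = 5.934777
ŷ(12) = a + b·12 = 5.934777 + 1.636618·12 = 25.574190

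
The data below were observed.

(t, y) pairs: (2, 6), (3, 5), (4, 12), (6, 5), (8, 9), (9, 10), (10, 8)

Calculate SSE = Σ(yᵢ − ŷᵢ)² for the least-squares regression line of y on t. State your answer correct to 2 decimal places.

37.87

n = 7, Σx = 42, Σy = 55, Σxy = 347, Σx² = 310, Σy² = 475
Sxx = Σx² − (Σx)²/n = 310 − 252 = 58
Sxy = Σxy − (Σx)(Σy)/n = 347 − 330 = 17
Syy = Σy² − (Σy)²/n = 475 − 432.142857 = 42.857143
b = Sxy/Sxx = 17/58 = 0.293103
SSE = Syy − b·Sxy = 42.857143 − 0.293103·17 = 37.874384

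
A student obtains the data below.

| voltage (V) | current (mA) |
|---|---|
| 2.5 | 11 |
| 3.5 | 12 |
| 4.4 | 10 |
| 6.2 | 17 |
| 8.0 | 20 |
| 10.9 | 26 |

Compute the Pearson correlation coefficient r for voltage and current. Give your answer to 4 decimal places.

n = 6, Σx = 35.5, Σy = 96, Σxy = 662.3, Σx² = 259.11, Σy² = 1730
Sxx = Σx² − (Σx)²/n = 259.11 − 210.041667 = 49.068333
Sxy = Σxy − (Σx)(Σy)/n = 662.3 − 568 = 94.3
Syy = Σy² − (Σy)²/n = 1730 − 1536 = 194
r = Sxy/√(Sxx·Syy) = 94.3/√(9519.256667) = 94.3/97.566678 = 0.966519

0.9665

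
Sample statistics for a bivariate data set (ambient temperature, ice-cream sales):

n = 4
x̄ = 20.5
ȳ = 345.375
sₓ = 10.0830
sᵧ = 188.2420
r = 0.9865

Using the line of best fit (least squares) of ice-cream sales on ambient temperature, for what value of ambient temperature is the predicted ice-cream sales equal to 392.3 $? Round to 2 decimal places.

b = r · sᵧ/sₓ = 0.9865 · 188.242/10.083 = 18.417210
a = ȳ − b·x̄ = 345.375 − 18.417210·20.5 = -32.177814
Set a + b·x = 392.3: x = (392.3 − (-32.177814)) / 18.417210 = 23.047889

23.05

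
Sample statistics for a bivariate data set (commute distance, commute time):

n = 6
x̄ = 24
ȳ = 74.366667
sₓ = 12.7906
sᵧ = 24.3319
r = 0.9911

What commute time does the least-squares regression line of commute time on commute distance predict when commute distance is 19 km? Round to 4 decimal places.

64.9397

b = r · sᵧ/sₓ = 0.9911 · 24.3319/12.7906 = 1.885396
a = ȳ − b·x̄ = 74.366667 − 1.885396·24 = 29.117163
ŷ(19) = a + b·19 = 29.117163 + 1.885396·19 = 64.939687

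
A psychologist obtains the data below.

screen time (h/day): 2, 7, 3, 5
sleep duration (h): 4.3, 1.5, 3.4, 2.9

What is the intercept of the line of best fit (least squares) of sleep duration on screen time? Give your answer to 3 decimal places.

n = 4, Σx = 17, Σy = 12.1, Σxy = 43.8, Σx² = 87
Sxx = Σx² − (Σx)²/n = 87 − 72.25 = 14.75
Sxy = Σxy − (Σx)(Σy)/n = 43.8 − 51.425 = -7.625
b = Sxy/Sxx = -7.625/14.75 = -0.516949
a = ȳ − b·x̄ = 3.025 − (-0.516949)·4.25 = 5.222034

5.222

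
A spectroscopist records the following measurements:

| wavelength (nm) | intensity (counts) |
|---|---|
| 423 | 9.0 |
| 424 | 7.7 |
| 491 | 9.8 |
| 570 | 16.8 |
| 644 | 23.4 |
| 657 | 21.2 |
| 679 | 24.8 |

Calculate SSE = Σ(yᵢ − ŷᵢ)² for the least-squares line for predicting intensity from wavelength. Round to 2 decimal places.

n = 7, Σx = 3888, Σy = 112.7, Σxy = 67296.8, Σx² = 2232112, Σy² = 2130.61
Sxx = Σx² − (Σx)²/n = 2232112 − 2159506.285714 = 72605.714286
Sxy = Σxy − (Σx)(Σy)/n = 67296.8 − 62596.8 = 4700
Syy = Σy² − (Σy)²/n = 2130.61 − 1814.47 = 316.14
b = Sxy/Sxx = 4700/72605.714286 = 0.064733
SSE = Syy − b·Sxy = 316.14 − 0.064733·4700 = 11.893975

11.89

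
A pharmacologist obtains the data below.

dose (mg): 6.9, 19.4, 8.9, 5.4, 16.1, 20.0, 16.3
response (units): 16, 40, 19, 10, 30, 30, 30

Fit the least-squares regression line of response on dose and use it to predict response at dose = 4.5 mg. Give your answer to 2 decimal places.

n = 7, Σx = 93, Σy = 175, Σxy = 2681.5, Σx² = 1457.24
Sxx = Σx² − (Σx)²/n = 1457.24 − 1235.571429 = 221.668571
Sxy = Σxy − (Σx)(Σy)/n = 2681.5 − 2325 = 356.5
b = Sxy/Sxx = 356.5/221.668571 = 1.608257
a = ȳ − b·x̄ = 25 − 1.608257·13.285714 = 3.633159
ŷ(4.5) = a + b·4.5 = 3.633159 + 1.608257·4.5 = 10.870315

10.87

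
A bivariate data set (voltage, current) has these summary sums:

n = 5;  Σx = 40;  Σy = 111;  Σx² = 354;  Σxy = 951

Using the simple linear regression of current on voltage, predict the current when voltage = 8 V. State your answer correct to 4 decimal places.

Sxx = Σx² − (Σx)²/n = 354 − 320 = 34
Sxy = Σxy − (Σx)(Σy)/n = 951 − 888 = 63
b = Sxy/Sxx = 63/34 = 1.852941
a = ȳ − b·x̄ = 22.2 − 1.852941·8 = 7.376471
ŷ(8) = a + b·8 = 7.376471 + 1.852941·8 = 22.2

22.2000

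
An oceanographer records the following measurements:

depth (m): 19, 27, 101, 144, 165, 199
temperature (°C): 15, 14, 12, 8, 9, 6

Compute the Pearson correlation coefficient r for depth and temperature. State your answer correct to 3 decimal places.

n = 6, Σx = 655, Σy = 64, Σxy = 5706, Σx² = 98853, Σy² = 746
Sxx = Σx² − (Σx)²/n = 98853 − 71504.166667 = 27348.833333
Sxy = Σxy − (Σx)(Σy)/n = 5706 − 6986.666667 = -1280.666667
Syy = Σy² − (Σy)²/n = 746 − 682.666667 = 63.333333
r = Sxy/√(Sxx·Syy) = -1280.666667/√(1732092.777778) = -1280.666667/1316.089958 = -0.973084

-0.973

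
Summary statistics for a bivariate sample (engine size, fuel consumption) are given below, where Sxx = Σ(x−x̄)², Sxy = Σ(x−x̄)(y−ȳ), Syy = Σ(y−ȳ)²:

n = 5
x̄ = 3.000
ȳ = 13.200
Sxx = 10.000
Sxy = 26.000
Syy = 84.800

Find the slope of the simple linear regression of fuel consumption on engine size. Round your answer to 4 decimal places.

2.6000

b = Sxy/Sxx = 26/10 = 2.6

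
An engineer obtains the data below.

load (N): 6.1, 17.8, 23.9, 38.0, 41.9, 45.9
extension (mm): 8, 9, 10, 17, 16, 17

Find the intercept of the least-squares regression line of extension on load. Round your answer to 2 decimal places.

5.25

n = 6, Σx = 173.6, Σy = 77, Σxy = 2544.7, Σx² = 6231.68
Sxx = Σx² − (Σx)²/n = 6231.68 − 5022.826667 = 1208.853333
Sxy = Σxy − (Σx)(Σy)/n = 2544.7 − 2227.866667 = 316.833333
b = Sxy/Sxx = 316.833333/1208.853333 = 0.262094
a = ȳ − b·x̄ = 12.833333 − 0.262094·28.933333 = 5.250077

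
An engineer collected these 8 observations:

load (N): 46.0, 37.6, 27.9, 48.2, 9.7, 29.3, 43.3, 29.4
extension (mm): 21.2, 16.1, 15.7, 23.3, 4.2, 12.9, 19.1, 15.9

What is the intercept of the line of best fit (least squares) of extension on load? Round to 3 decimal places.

0.885

n = 8, Σx = 271.4, Σy = 128.4, Σxy = 4854.85, Σx² = 10323.24
Sxx = Σx² − (Σx)²/n = 10323.24 − 9207.245 = 1115.995
Sxy = Σxy − (Σx)(Σy)/n = 4854.85 − 4355.97 = 498.88
b = Sxy/Sxx = 498.88/1115.995 = 0.447027
a = ȳ − b·x̄ = 16.05 − 0.447027·33.925 = 0.884606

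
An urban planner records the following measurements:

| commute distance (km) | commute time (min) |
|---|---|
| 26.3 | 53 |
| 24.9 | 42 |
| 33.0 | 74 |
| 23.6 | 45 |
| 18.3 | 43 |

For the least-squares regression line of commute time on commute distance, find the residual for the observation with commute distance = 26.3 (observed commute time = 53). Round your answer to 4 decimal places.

n = 5, Σx = 126.1, Σy = 257, Σxy = 6730.6, Σx² = 3292.55
Sxx = Σx² − (Σx)²/n = 3292.55 − 3180.242 = 112.308
Sxy = Σxy − (Σx)(Σy)/n = 6730.6 − 6481.54 = 249.06
b = Sxy/Sxx = 249.06/112.308 = 2.217651
a = ȳ − b·x̄ = 51.4 − 2.217651·25.22 = -4.529170
ŷ(26.3) = -4.529170 + 2.217651·26.3 = 53.795064
residual = y − ŷ = 53 − 53.795064 = -0.795064

-0.7951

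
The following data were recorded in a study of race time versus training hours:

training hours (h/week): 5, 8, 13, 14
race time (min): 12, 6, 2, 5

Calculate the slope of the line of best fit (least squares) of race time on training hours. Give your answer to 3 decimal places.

n = 4, Σx = 40, Σy = 25, Σxy = 204, Σx² = 454
Sxx = Σx² − (Σx)²/n = 454 − 400 = 54
Sxy = Σxy − (Σx)(Σy)/n = 204 − 250 = -46
b = Sxy/Sxx = -46/54 = -0.851852

-0.852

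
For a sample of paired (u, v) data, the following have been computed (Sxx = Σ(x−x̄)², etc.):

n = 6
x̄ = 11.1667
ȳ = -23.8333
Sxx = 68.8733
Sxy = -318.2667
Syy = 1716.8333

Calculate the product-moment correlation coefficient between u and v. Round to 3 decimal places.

r = Sxy/√(Sxx·Syy) = -318.2667/√(118243.974921) = -318.2667/343.866217 = -0.925554

-0.926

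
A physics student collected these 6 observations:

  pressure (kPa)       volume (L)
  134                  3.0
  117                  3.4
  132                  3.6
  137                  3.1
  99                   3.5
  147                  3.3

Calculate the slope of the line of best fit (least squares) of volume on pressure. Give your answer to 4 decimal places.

n = 6, Σx = 766, Σy = 19.9, Σxy = 2531.3, Σx² = 99248
Sxx = Σx² − (Σx)²/n = 99248 − 97792.666667 = 1455.333333
Sxy = Σxy − (Σx)(Σy)/n = 2531.3 − 2540.566667 = -9.266667
b = Sxy/Sxx = -9.266667/1455.333333 = -0.006367

-0.0064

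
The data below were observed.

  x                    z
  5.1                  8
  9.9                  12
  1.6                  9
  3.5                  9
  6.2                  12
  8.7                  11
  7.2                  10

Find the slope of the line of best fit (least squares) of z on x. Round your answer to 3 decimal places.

0.388

n = 7, Σx = 42.2, Σy = 71, Σxy = 447.6, Σx² = 304.8
Sxx = Σx² − (Σx)²/n = 304.8 − 254.405714 = 50.394286
Sxy = Σxy − (Σx)(Σy)/n = 447.6 − 428.028571 = 19.571429
b = Sxy/Sxx = 19.571429/50.394286 = 0.388366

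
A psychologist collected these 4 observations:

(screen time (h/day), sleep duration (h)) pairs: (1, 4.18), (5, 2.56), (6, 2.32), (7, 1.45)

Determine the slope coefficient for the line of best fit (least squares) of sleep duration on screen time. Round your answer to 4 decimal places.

n = 4, Σx = 19, Σy = 10.51, Σxy = 41.05, Σx² = 111
Sxx = Σx² − (Σx)²/n = 111 − 90.25 = 20.75
Sxy = Σxy − (Σx)(Σy)/n = 41.05 − 49.9225 = -8.8725
b = Sxy/Sxx = -8.8725/20.75 = -0.427590

-0.4276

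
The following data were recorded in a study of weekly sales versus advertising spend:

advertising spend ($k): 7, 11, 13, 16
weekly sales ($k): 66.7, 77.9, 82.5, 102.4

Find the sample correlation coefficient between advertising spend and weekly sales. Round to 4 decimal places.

n = 4, Σx = 47, Σy = 329.5, Σxy = 4034.7, Σx² = 595, Σy² = 27809.31
Sxx = Σx² − (Σx)²/n = 595 − 552.25 = 42.75
Sxy = Σxy − (Σx)(Σy)/n = 4034.7 − 3871.625 = 163.075
Syy = Σy² − (Σy)²/n = 27809.31 − 27142.5625 = 666.7475
r = Sxy/√(Sxx·Syy) = 163.075/√(28503.455625) = 163.075/168.829665 = 0.965914

0.9659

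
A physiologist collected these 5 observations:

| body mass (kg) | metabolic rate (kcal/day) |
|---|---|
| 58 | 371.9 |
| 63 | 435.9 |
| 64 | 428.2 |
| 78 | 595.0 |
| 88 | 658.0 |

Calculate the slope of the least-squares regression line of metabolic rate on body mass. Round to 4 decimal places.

n = 5, Σx = 351, Σy = 2489, Σxy = 180750.7, Σx² = 25257
Sxx = Σx² − (Σx)²/n = 25257 − 24640.2 = 616.8
Sxy = Σxy − (Σx)(Σy)/n = 180750.7 − 174727.8 = 6022.9
b = Sxy/Sxx = 6022.9/616.8 = 9.764754

9.7648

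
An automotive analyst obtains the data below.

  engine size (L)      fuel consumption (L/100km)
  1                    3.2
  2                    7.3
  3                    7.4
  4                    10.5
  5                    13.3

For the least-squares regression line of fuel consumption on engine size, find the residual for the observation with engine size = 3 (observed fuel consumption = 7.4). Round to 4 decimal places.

-0.9400

n = 5, Σx = 15, Σy = 41.7, Σxy = 148.5, Σx² = 55
Sxx = Σx² − (Σx)²/n = 55 − 45 = 10
Sxy = Σxy − (Σx)(Σy)/n = 148.5 − 125.1 = 23.4
b = Sxy/Sxx = 23.4/10 = 2.34
a = ȳ − b·x̄ = 8.34 − 2.34·3 = 1.32
ŷ(3) = 1.32 + 2.34·3 = 8.34
residual = y − ŷ = 7.4 − 8.34 = -0.94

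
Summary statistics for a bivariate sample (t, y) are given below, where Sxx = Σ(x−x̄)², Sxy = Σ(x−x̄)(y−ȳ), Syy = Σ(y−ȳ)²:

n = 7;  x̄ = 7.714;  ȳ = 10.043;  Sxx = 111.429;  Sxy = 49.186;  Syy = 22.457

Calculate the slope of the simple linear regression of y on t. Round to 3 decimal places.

0.441

b = Sxy/Sxx = 49.186/111.429 = 0.441411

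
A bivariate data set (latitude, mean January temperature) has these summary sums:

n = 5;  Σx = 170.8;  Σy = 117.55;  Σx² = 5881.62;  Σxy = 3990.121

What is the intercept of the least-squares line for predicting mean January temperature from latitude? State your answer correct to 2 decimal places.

Sxx = Σx² − (Σx)²/n = 5881.62 − 5834.528 = 47.092
Sxy = Σxy − (Σx)(Σy)/n = 3990.121 − 4015.508 = -25.387
b = Sxy/Sxx = -25.387/47.092 = -0.539094
a = ȳ − b·x̄ = 23.51 − (-0.539094)·34.16 = 41.925440

41.93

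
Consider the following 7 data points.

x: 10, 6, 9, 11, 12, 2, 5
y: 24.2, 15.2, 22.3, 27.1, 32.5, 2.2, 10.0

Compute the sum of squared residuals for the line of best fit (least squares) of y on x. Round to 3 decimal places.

n = 7, Σx = 55, Σy = 133.5, Σxy = 1276.4, Σx² = 511, Σy² = 3209.47
Sxx = Σx² − (Σx)²/n = 511 − 432.142857 = 78.857143
Sxy = Σxy − (Σx)(Σy)/n = 1276.4 − 1048.928571 = 227.471429
Syy = Σy² − (Σy)²/n = 3209.47 − 2546.035714 = 663.434286
b = Sxy/Sxx = 227.471429/78.857143 = 2.884601
SSE = Syy − b·Sxy = 663.434286 − 2.884601·227.471429 = 7.269873

7.270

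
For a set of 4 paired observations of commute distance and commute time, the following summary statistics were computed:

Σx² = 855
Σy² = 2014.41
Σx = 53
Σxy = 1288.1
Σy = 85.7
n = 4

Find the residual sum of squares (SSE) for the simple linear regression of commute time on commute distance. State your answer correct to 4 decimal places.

Sxx = Σx² − (Σx)²/n = 855 − 702.25 = 152.75
Sxy = Σxy − (Σx)(Σy)/n = 1288.1 − 1135.525 = 152.575
Syy = Σy² − (Σy)²/n = 2014.41 − 1836.1225 = 178.2875
b = Sxy/Sxx = 152.575/152.75 = 0.998854
SSE = Syy − b·Sxy = 178.2875 − 0.998854·152.575 = 25.887300

25.8873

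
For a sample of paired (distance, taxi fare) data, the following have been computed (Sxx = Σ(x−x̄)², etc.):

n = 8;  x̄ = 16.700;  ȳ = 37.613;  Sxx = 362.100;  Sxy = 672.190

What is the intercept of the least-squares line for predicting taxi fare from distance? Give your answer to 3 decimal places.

b = Sxy/Sxx = 672.19/362.1 = 1.856366
a = ȳ − b·x̄ = 37.613 − 1.856366·16.7 = 6.611694

6.612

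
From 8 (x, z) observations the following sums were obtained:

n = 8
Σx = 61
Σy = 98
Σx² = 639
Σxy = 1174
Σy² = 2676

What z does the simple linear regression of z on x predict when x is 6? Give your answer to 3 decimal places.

Sxx = Σx² − (Σx)²/n = 639 − 465.125 = 173.875
Sxy = Σxy − (Σx)(Σy)/n = 1174 − 747.25 = 426.75
b = Sxy/Sxx = 426.75/173.875 = 2.454349
a = ȳ − b·x̄ = 12.25 − 2.454349·7.625 = -6.464414
ŷ(6) = a + b·6 = -6.464414 + 2.454349·6 = 8.261682

8.262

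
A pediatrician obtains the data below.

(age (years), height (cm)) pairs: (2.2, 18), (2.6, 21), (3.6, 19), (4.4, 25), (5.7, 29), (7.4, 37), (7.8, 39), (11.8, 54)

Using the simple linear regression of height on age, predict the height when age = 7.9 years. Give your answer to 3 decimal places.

n = 8, Σx = 45.5, Σy = 242, Σxy = 1653.1, Σx² = 331.25
Sxx = Σx² − (Σx)²/n = 331.25 − 258.78125 = 72.46875
Sxy = Σxy − (Σx)(Σy)/n = 1653.1 − 1376.375 = 276.725
b = Sxy/Sxx = 276.725/72.46875 = 3.818542
a = ȳ − b·x̄ = 30.25 − 3.818542·5.6875 = 8.532040
ŷ(7.9) = a + b·7.9 = 8.532040 + 3.818542·7.9 = 38.698525

38.699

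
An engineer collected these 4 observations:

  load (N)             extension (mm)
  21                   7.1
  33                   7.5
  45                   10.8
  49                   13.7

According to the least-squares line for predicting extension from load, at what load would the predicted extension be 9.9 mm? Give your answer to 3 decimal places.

n = 4, Σx = 148, Σy = 39.1, Σxy = 1553.9, Σx² = 5956
Sxx = Σx² − (Σx)²/n = 5956 − 5476 = 480
Sxy = Σxy − (Σx)(Σy)/n = 1553.9 − 1446.7 = 107.2
b = Sxy/Sxx = 107.2/480 = 0.223333
a = ȳ − b·x̄ = 9.775 − 0.223333·37 = 1.511667
Set a + b·x = 9.9: x = (9.9 − 1.511667) / 0.223333 = 37.559701

37.560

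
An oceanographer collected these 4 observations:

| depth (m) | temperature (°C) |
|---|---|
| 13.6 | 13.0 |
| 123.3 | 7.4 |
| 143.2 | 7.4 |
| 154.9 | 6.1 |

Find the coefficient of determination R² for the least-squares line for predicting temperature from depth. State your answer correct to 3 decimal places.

0.983

n = 4, Σx = 435, Σy = 33.9, Σxy = 3093.79, Σx² = 59888.1, Σy² = 315.73
Sxx = Σx² − (Σx)²/n = 59888.1 − 47306.25 = 12581.85
Sxy = Σxy − (Σx)(Σy)/n = 3093.79 − 3686.625 = -592.835
Syy = Σy² − (Σy)²/n = 315.73 − 287.3025 = 28.4275
R² = Sxy²/(Sxx·Syy) = (-592.835)²/(12581.85·28.4275) = 0.982618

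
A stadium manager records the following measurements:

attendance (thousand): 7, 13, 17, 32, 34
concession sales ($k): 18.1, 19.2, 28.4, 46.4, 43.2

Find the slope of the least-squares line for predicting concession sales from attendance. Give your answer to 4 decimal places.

n = 5, Σx = 103, Σy = 155.3, Σxy = 3812.7, Σx² = 2687
Sxx = Σx² − (Σx)²/n = 2687 − 2121.8 = 565.2
Sxy = Σxy − (Σx)(Σy)/n = 3812.7 − 3199.18 = 613.52
b = Sxy/Sxx = 613.52/565.2 = 1.085492

1.0855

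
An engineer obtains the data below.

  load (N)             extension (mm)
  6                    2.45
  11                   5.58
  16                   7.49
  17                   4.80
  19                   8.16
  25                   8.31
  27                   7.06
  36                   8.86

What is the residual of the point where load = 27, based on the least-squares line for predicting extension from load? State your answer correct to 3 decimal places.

n = 8, Σx = 157, Σy = 52.71, Σxy = 1149.89, Σx² = 3713
Sxx = Σx² − (Σx)²/n = 3713 − 3081.125 = 631.875
Sxy = Σxy − (Σx)(Σy)/n = 1149.89 − 1034.43375 = 115.45625
b = Sxy/Sxx = 115.45625/631.875 = 0.182720
a = ȳ − b·x̄ = 6.58875 − 0.182720·19.625 = 3.002868
ŷ(27) = 3.002868 + 0.182720·27 = 7.936311
residual = y − ŷ = 7.06 − 7.936311 = -0.876311

-0.876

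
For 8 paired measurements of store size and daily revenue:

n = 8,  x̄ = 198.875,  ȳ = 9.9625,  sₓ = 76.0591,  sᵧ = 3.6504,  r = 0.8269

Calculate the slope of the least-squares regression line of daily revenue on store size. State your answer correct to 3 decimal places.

b = r · sᵧ/sₓ = 0.8269 · 3.6504/76.0591 = 0.039686

0.040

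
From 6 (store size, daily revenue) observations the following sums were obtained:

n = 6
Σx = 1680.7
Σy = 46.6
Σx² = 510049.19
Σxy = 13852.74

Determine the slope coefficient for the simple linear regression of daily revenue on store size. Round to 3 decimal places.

0.020

Sxx = Σx² − (Σx)²/n = 510049.19 − 470792.081667 = 39257.108333
Sxy = Σxy − (Σx)(Σy)/n = 13852.74 − 13053.436667 = 799.303333
b = Sxy/Sxx = 799.303333/39257.108333 = 0.020361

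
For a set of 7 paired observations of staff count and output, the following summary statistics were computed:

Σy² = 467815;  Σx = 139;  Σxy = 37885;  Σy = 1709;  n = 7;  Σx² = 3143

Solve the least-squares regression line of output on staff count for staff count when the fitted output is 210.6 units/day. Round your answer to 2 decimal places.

16.61

Sxx = Σx² − (Σx)²/n = 3143 − 2760.142857 = 382.857143
Sxy = Σxy − (Σx)(Σy)/n = 37885 − 33935.857143 = 3949.142857
b = Sxy/Sxx = 3949.142857/382.857143 = 10.314925
a = ȳ − b·x̄ = 244.142857 − 10.314925·19.857143 = 39.317910
Set a + b·x = 210.6: x = (210.6 − 39.317910) / 10.314925 = 16.605267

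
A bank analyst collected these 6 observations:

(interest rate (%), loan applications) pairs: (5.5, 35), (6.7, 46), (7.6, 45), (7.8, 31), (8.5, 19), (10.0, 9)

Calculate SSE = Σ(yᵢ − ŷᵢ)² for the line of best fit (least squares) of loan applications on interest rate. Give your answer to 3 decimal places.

445.916

n = 6, Σx = 46.1, Σy = 185, Σxy = 1336, Σx² = 365.99, Σy² = 6769
Sxx = Σx² − (Σx)²/n = 365.99 − 354.201667 = 11.788333
Sxy = Σxy − (Σx)(Σy)/n = 1336 − 1421.416667 = -85.416667
Syy = Σy² − (Σy)²/n = 6769 − 5704.166667 = 1064.833333
b = Sxy/Sxx = -85.416667/11.788333 = -7.245865
SSE = Syy − b·Sxy = 1064.833333 − (-7.245865)·(-85.416667) = 445.915736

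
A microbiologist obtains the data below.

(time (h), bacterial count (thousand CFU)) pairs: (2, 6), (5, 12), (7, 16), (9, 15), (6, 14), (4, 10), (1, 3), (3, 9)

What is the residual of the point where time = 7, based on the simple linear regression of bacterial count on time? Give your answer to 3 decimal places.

1.571

n = 8, Σx = 37, Σy = 85, Σxy = 473, Σx² = 221
Sxx = Σx² − (Σx)²/n = 221 − 171.125 = 49.875
Sxy = Σxy − (Σx)(Σy)/n = 473 − 393.125 = 79.875
b = Sxy/Sxx = 79.875/49.875 = 1.601504
a = ȳ − b·x̄ = 10.625 − 1.601504·4.625 = 3.218045
ŷ(7) = 3.218045 + 1.601504·7 = 14.428571
residual = y − ŷ = 16 − 14.428571 = 1.571429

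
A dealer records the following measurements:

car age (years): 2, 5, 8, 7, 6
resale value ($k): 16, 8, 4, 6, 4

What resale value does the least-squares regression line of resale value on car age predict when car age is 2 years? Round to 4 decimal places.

n = 5, Σx = 28, Σy = 38, Σxy = 170, Σx² = 178
Sxx = Σx² − (Σx)²/n = 178 − 156.8 = 21.2
Sxy = Σxy − (Σx)(Σy)/n = 170 − 212.8 = -42.8
b = Sxy/Sxx = -42.8/21.2 = -2.018868
a = ȳ − b·x̄ = 7.6 − (-2.018868)·5.6 = 18.905660
ŷ(2) = a + b·2 = 18.905660 + (-2.018868)·2 = 14.867925

14.8679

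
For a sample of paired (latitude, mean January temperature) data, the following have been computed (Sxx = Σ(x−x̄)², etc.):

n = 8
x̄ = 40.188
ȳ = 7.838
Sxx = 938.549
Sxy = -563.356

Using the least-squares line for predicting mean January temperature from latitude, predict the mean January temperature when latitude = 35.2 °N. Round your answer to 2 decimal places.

10.83

b = Sxy/Sxx = -563.356/938.549 = -0.600241
a = ȳ − b·x̄ = 7.838 − (-0.600241)·40.188 = 31.960503
ŷ(35.2) = a + b·35.2 = 31.960503 + (-0.600241)·35.2 = 10.832004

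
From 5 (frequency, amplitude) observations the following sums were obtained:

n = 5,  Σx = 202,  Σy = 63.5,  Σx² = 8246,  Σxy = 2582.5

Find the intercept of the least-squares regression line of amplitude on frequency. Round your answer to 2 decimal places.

Sxx = Σx² − (Σx)²/n = 8246 − 8160.8 = 85.2
Sxy = Σxy − (Σx)(Σy)/n = 2582.5 − 2565.4 = 17.1
b = Sxy/Sxx = 17.1/85.2 = 0.200704
a = ȳ − b·x̄ = 12.7 − 0.200704·40.4 = 4.591549

4.59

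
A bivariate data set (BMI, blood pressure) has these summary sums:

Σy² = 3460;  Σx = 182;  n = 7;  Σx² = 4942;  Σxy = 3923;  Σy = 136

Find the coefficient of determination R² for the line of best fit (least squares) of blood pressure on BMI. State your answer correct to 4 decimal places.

Sxx = Σx² − (Σx)²/n = 4942 − 4732 = 210
Sxy = Σxy − (Σx)(Σy)/n = 3923 − 3536 = 387
Syy = Σy² − (Σy)²/n = 3460 − 2642.285714 = 817.714286
R² = Sxy²/(Sxx·Syy) = (387)²/(210·817.714286) = 0.872170

0.8722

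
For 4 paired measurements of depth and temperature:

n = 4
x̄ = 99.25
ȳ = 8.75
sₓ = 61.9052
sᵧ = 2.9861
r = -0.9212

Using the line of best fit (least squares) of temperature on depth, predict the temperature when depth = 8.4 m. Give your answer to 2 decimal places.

b = r · sᵧ/sₓ = -0.9212 · 2.9861/61.9052 = -0.044436
a = ȳ − b·x̄ = 8.75 − (-0.044436)·99.25 = 13.160234
ŷ(8.4) = a + b·8.4 = 13.160234 + (-0.044436)·8.4 = 12.786975

12.79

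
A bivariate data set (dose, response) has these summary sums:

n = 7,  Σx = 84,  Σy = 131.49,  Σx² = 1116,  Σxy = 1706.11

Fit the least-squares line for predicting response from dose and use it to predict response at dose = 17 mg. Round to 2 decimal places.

Sxx = Σx² − (Σx)²/n = 1116 − 1008 = 108
Sxy = Σxy − (Σx)(Σy)/n = 1706.11 − 1577.88 = 128.23
b = Sxy/Sxx = 128.23/108 = 1.187315
a = ȳ − b·x̄ = 18.784286 − 1.187315·12 = 4.536508
ŷ(17) = a + b·17 = 4.536508 + 1.187315·17 = 24.720860

24.72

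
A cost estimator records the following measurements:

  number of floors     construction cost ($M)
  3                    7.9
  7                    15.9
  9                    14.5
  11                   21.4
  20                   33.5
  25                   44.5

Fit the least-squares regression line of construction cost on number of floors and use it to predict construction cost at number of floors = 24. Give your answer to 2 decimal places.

41.55

n = 6, Σx = 75, Σy = 137.7, Σxy = 2283.4, Σx² = 1285
Sxx = Σx² − (Σx)²/n = 1285 − 937.5 = 347.5
Sxy = Σxy − (Σx)(Σy)/n = 2283.4 − 1721.25 = 562.15
b = Sxy/Sxx = 562.15/347.5 = 1.617698
a = ȳ − b·x̄ = 22.95 − 1.617698·12.5 = 2.728777
ŷ(24) = a + b·24 = 2.728777 + 1.617698·24 = 41.553525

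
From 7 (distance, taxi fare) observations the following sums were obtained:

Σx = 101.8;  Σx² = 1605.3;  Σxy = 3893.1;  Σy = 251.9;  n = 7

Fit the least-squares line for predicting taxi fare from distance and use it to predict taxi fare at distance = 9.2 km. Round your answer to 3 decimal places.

26.153

Sxx = Σx² − (Σx)²/n = 1605.3 − 1480.462857 = 124.837143
Sxy = Σxy − (Σx)(Σy)/n = 3893.1 − 3663.345714 = 229.754286
b = Sxy/Sxx = 229.754286/124.837143 = 1.840432
a = ȳ − b·x̄ = 35.985714 − 1.840432·14.542857 = 9.220573
ŷ(9.2) = a + b·9.2 = 9.220573 + 1.840432·9.2 = 26.152548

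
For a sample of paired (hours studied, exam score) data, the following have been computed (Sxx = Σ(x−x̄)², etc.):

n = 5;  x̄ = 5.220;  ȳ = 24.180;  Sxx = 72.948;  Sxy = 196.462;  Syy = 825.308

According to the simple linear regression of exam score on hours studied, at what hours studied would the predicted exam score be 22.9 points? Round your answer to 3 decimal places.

4.745

b = Sxy/Sxx = 196.462/72.948 = 2.693179
a = ȳ − b·x̄ = 24.18 − 2.693179·5.22 = 10.121607
Set a + b·x = 22.9: x = (22.9 − 10.121607) / 2.693179 = 4.744725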